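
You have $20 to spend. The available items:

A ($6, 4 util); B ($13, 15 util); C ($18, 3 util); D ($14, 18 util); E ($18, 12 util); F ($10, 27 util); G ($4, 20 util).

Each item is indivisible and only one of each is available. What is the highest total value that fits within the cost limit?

This is a 0/1 knapsack; check combinations near the capacity.
- A+F+G: cost 6+10+4=20, value 4+27+20=51
- F+G: cost 10+4=14, value 27+20=47
- D+G: cost 14+4=18, value 18+20=38
- B+G: cost 13+4=17, value 15+20=35
- A+F: cost 6+10=16, value 4+27=31
Best: 51 util.

51 util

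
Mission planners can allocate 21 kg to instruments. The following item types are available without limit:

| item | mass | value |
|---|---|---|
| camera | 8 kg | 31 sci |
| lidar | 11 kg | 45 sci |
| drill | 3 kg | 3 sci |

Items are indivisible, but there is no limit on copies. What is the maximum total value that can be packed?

Best value-per-unit is lidar at 45/11; filling with it alone gives 1×45 = 45.
Optimal mix: 1×camera + 1×lidar → mass 19, value 76.

76 sci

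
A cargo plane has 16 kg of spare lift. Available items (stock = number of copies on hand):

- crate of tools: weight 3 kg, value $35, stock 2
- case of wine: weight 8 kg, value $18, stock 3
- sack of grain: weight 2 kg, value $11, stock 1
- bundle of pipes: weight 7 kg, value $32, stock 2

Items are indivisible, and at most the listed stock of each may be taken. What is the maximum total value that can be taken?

Top feasible selections:
- 2×crate of tools + 1×sack of grain + 1×bundle of pipes: weight 15, value 113
- 2×crate of tools + 1×bundle of pipes: weight 13, value 102
Best: $113.

$113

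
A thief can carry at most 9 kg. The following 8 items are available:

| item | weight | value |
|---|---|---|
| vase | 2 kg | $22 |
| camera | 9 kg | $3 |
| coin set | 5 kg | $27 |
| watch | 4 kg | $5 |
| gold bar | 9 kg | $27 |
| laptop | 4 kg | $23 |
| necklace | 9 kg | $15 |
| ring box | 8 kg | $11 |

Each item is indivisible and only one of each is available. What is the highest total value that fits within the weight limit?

$50

This is a 0/1 knapsack; check combinations near the capacity.
- coin set+laptop: weight 5+4=9, value 27+23=50
- vase+coin set: weight 2+5=7, value 22+27=49
- vase+laptop: weight 2+4=6, value 22+23=45
Best: $50.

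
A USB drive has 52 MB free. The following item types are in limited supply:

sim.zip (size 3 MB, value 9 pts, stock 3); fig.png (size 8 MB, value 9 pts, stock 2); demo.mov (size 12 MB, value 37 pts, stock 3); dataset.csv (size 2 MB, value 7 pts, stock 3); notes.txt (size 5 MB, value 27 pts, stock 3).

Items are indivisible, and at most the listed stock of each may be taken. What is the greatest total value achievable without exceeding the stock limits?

196 pts

Best selections within size 52 and stock limits:
- 3×sim.zip + 2×demo.mov + 2×dataset.csv + 3×notes.txt: size 52, value 196
- 2×sim.zip + 2×demo.mov + 3×dataset.csv + 3×notes.txt: size 51, value 194
- 3×demo.mov + 3×notes.txt: size 51, value 192
- 3×sim.zip + 2×demo.mov + 1×dataset.csv + 3×notes.txt: size 50, value 189
Best: 196 pts.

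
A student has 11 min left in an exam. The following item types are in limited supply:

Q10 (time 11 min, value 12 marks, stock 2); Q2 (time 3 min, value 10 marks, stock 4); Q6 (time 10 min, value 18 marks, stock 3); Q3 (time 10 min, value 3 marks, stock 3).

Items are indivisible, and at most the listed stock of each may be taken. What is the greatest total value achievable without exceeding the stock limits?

30 marks

Best selections within time 11 and stock limits:
- 3×Q2: time 9, value 30
- 2×Q2: time 6, value 20
- 1×Q6: time 10, value 18
Best: 30 marks.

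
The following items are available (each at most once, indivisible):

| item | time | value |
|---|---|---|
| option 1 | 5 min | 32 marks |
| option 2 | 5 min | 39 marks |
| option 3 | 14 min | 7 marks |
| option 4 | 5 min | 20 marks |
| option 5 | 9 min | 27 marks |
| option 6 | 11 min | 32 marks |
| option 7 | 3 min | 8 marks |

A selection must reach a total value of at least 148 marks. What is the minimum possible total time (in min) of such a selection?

35

Subsets with value ≥ 148, sorted by total time:
- option 1+option 2+option 4+option 5+option 6: time 35, value 150
- option 1+option 2+option 4+option 5+option 6+option 7: time 38, value 158
Minimum time: 35 min.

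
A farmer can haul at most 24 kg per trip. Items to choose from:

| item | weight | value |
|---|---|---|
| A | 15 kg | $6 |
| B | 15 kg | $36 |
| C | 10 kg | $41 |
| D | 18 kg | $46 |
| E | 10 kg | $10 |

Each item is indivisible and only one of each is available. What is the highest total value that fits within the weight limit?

Check high-value combinations within 24 kg:
- C+E: weight 10+10=20, value 41+10=51
- D: weight 18, value 46
- C: weight 10, value 41
Best: $51.

$51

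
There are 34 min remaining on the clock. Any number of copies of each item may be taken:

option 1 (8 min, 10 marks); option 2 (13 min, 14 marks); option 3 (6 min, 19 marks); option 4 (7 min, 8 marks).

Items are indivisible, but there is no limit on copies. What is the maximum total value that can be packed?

95 marks

Best value-per-unit is option 3 at 19/6, and filling with it alone uses time 5×6=30. No mix of the others beats 5×19 = 95.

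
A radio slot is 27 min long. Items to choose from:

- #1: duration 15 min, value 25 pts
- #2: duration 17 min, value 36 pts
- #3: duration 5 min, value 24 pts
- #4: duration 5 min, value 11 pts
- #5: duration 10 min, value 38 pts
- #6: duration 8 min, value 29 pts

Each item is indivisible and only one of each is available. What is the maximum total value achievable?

Check high-value combinations within 27 min:
- #3+#5+#6: duration 5+10+8=23, value 24+38+29=91
- #4+#5+#6: duration 5+10+8=23, value 11+38+29=78
- #2+#5: duration 17+10=27, value 36+38=74
- #3+#4+#5: duration 5+5+10=20, value 24+11+38=73
- #2+#3+#4: duration 17+5+5=27, value 36+24+11=71
Best: 91 pts.

91 pts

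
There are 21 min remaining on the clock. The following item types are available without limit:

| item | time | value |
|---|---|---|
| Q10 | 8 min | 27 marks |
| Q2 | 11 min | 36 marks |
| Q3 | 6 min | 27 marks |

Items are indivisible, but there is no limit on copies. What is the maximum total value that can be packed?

81 marks

Best value-per-unit is Q3 at 27/6; filling with it alone gives 3×27 = 81.
Optimal mix: 1×Q10 + 2×Q3 → time 20, value 81.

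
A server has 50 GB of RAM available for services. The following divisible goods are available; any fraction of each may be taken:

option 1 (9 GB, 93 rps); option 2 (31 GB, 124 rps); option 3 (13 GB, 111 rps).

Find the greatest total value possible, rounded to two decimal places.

Take in order of value per unit:
- option 1 (93/9 per unit): all 9 → value 93, running total 93.00
- option 3 (111/13 per unit): all 13 → value 111, running total 204.00
- option 2 (124/31 per unit): 28 of 31 → value 28×124/31 = 112.0000, running total 316.00
Total 316.00.

316.00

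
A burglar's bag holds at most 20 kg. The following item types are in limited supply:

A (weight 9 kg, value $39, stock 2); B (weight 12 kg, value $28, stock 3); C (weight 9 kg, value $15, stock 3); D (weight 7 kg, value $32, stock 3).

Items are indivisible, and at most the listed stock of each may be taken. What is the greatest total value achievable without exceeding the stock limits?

Best selections within weight 20 and stock limits:
- 2×A: weight 18, value 78
- 1×A + 1×D: weight 16, value 71
- 2×D: weight 14, value 64
- 1×B + 1×D: weight 19, value 60
Best: $78.

$78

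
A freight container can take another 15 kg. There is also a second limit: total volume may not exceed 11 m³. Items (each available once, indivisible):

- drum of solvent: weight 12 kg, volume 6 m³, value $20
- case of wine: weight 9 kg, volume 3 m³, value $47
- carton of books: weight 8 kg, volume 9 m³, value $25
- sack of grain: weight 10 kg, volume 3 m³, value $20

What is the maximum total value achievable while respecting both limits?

Feasible sets respecting both limits:
- case of wine: weight 9, volume 3, value 47
- carton of books: weight 8, volume 9, value 25
- drum of solvent: weight 12, volume 6, value 20
- sack of grain: weight 10, volume 3, value 20
Best: $47.

$47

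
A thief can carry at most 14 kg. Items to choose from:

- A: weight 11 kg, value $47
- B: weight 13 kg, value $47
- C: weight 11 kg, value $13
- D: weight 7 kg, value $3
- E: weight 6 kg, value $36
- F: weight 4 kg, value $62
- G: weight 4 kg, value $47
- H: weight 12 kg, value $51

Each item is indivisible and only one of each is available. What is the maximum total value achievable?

$145

Check high-value combinations within 14 kg:
- E+F+G: weight 6+4+4=14, value 36+62+47=145
- F+G: weight 4+4=8, value 62+47=109
- E+F: weight 6+4=10, value 36+62=98
Best: $145.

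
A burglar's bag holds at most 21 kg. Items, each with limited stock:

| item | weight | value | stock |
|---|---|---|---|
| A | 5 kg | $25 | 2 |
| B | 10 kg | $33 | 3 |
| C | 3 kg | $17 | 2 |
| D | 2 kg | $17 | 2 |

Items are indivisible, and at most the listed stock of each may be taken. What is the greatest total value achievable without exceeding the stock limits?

$118

Best selections within weight 21 and stock limits:
- 2×A + 2×C + 2×D: weight 20, value 118
- 2×A + 1×C + 2×D: weight 17, value 101
Best: $118.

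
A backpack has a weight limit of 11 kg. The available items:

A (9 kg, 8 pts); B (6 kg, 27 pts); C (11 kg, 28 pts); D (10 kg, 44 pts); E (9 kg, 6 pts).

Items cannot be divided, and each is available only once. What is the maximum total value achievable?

Check high-value combinations within 11 kg:
- D: weight 10, value 44
- C: weight 11, value 28
- B: weight 6, value 27
- A: weight 9, value 8
- E: weight 9, value 6
Best: 44 pts.

44 pts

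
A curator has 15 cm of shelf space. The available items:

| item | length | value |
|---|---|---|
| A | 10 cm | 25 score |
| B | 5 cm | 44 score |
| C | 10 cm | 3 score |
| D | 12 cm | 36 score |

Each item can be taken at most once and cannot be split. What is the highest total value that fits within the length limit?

69 score

This is a 0/1 knapsack; check combinations near the capacity.
- A+B: length 10+5=15, value 25+44=69
- B+C: length 5+10=15, value 44+3=47
- B: length 5, value 44
- D: length 12, value 36
- A: length 10, value 25
Best: 69 score.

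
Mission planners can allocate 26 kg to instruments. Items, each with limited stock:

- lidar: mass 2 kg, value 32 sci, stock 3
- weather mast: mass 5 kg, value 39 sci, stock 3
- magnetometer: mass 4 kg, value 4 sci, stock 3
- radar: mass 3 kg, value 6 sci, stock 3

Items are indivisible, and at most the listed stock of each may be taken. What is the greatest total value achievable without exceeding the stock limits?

Top feasible selections:
- 3×lidar + 3×weather mast + 1×radar: mass 24, value 219
- 3×lidar + 3×weather mast + 1×magnetometer: mass 25, value 217
- 3×lidar + 3×weather mast: mass 21, value 213
Best: 219 sci.

219 sci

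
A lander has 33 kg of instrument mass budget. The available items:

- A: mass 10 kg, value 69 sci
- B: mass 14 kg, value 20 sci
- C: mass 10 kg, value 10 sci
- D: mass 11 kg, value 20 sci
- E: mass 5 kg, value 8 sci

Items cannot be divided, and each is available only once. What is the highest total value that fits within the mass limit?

Check high-value combinations within 33 kg:
- A+C+D: mass 10+10+11=31, value 69+10+20=99
- A+D+E: mass 10+11+5=26, value 69+20+8=97
- A+B+E: mass 10+14+5=29, value 69+20+8=97
- A+D: mass 10+11=21, value 69+20=89
Best: 99 sci.

99 sci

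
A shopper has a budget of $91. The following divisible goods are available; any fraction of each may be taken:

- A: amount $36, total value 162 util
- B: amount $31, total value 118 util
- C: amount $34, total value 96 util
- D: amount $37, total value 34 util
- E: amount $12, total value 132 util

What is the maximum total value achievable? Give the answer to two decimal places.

Take in order of value per unit:
- E (132/12 per unit): all 12 → value 132, running total 132.00
- A (162/36 per unit): all 36 → value 162, running total 294.00
- B (118/31 per unit): all 31 → value 118, running total 412.00
- C (96/34 per unit): 12 of 34 → value 12×96/34 = 33.8824, running total 445.88
Total 445.88.

445.88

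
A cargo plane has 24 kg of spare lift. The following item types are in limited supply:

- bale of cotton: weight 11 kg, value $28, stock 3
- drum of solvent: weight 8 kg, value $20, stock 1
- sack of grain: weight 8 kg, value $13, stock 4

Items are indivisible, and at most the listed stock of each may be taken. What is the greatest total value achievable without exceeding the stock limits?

Best selections within weight 24 and stock limits:
- 2×bale of cotton: weight 22, value 56
- 1×bale of cotton + 1×drum of solvent: weight 19, value 48
Best: $56.

$56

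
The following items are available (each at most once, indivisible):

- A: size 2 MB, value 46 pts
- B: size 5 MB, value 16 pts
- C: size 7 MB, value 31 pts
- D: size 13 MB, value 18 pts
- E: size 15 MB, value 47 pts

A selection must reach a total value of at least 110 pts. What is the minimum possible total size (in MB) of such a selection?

Subsets with value ≥ 110, sorted by total size:
- A+C+E: size 24, value 124
- A+B+C+D: size 27, value 111
- A+B+C+E: size 29, value 140
- A+D+E: size 30, value 111
Minimum size: 24 MB.

24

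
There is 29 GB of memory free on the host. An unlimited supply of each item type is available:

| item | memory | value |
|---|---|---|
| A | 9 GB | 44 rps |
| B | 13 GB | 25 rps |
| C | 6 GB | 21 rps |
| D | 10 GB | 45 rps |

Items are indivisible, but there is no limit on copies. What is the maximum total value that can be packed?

134 rps

Best value-per-unit is A at 44/9; filling with it alone gives 3×44 = 132.
Optimal mix: 1×A + 2×D → memory 29, value 134.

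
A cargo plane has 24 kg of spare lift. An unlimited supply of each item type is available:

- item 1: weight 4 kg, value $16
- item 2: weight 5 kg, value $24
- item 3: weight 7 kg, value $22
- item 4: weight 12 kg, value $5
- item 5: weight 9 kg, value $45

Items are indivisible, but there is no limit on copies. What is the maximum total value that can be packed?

Best value-per-unit is item 5 at 45/9; filling with it alone gives 2×45 = 90.
Optimal mix: 3×item 2 + 1×item 5 → weight 24, value 117.

$117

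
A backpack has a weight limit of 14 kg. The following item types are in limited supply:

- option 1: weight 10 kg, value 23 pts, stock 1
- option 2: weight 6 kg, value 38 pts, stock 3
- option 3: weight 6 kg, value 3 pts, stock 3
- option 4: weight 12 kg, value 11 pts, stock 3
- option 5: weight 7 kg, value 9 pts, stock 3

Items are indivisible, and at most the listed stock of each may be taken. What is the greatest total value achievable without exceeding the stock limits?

Best selections within weight 14 and stock limits:
- 2×option 2: weight 12, value 76
- 1×option 2 + 1×option 5: weight 13, value 47
- 1×option 2 + 1×option 3: weight 12, value 41
- 1×option 2: weight 6, value 38
Best: 76 pts.

76 pts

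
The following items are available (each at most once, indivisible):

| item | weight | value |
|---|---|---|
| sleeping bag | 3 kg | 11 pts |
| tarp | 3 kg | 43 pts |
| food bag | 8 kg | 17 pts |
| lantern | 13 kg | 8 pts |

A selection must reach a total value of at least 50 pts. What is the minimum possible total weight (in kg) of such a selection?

Subsets with value ≥ 50, sorted by total weight:
- sleeping bag+tarp: weight 6, value 54
- tarp+food bag: weight 11, value 60
Minimum weight: 6 kg.

6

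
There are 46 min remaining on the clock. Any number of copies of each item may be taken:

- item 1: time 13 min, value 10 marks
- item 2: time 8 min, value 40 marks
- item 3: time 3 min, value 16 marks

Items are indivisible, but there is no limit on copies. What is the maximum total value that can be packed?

Best value-per-unit is item 3 at 16/3; filling with it alone gives 15×16 = 240.
Optimal mix: 2×item 2 + 10×item 3 → time 46, value 240.

240 marks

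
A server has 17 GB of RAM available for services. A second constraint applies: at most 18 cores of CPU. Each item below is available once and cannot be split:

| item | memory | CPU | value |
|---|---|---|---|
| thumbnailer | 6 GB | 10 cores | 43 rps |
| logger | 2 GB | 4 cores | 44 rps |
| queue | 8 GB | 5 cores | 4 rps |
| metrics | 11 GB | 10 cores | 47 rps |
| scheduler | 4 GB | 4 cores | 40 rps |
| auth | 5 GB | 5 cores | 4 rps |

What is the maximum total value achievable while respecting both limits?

131 rps

Feasible sets respecting both limits:
- logger+metrics+scheduler: memory 17, CPU 18, value 131
- thumbnailer+logger+scheduler: memory 12, CPU 18, value 127
- logger+metrics: memory 13, CPU 14, value 91
Best: 131 rps.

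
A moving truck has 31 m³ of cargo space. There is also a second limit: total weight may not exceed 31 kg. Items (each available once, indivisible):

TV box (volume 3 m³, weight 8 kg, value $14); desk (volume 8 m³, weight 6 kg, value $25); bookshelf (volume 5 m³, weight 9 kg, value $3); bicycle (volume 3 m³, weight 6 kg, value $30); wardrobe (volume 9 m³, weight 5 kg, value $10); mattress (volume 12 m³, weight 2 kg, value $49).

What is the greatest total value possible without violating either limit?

$121

Feasible sets respecting both limits:
- TV box+desk+bookshelf+bicycle+mattress: volume 31, weight 31, value 121
- TV box+desk+bicycle+mattress: volume 26, weight 22, value 118
- desk+bookshelf+bicycle+mattress: volume 28, weight 23, value 107
- desk+bicycle+mattress: volume 23, weight 14, value 104
Best: $121.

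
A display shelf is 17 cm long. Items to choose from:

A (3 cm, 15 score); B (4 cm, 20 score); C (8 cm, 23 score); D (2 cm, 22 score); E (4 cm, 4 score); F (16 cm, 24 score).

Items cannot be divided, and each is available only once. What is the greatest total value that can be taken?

This is a 0/1 knapsack; check combinations near the capacity.
- A+B+C+D: length 3+4+8+2=17, value 15+20+23+22=80
- B+C+D: length 4+8+2=14, value 20+23+22=65
- A+C+D+E: length 3+8+2+4=17, value 15+23+22+4=64
Best: 80 score.

80 score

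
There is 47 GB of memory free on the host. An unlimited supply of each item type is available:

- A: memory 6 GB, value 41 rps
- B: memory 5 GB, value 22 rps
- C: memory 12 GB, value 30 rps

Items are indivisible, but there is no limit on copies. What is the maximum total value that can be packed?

309 rps

Best value-per-unit is A at 41/6; filling with it alone gives 7×41 = 287.
Optimal mix: 7×A + 1×B → memory 47, value 309.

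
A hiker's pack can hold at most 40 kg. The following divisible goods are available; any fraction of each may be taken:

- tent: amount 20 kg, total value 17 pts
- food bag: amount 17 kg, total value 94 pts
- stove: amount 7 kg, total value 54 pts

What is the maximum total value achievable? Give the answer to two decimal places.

161.60

Take in order of value per unit:
- stove (54/7 per unit): all 7 → value 54, running total 54.00
- food bag (94/17 per unit): all 17 → value 94, running total 148.00
- tent (17/20 per unit): 16 of 20 → value 16×17/20 = 13.6000, running total 161.60
Total 161.60.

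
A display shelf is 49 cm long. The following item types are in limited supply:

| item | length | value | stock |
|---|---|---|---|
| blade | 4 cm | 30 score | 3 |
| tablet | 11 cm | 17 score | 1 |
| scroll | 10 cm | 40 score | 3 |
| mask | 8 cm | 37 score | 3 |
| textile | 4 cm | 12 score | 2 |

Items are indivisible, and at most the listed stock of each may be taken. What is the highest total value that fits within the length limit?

244 score

Top feasible selections:
- 3×blade + 2×scroll + 2×mask: length 48, value 244
- 3×blade + 1×scroll + 3×mask: length 46, value 241
Best: 244 score.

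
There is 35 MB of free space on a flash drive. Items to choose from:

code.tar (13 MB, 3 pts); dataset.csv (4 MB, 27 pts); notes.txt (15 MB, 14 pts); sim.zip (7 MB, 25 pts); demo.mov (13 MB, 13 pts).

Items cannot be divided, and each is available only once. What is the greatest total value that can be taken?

66 pts

Check high-value combinations within 35 MB:
- dataset.csv+notes.txt+sim.zip: size 4+15+7=26, value 27+14+25=66
- dataset.csv+sim.zip+demo.mov: size 4+7+13=24, value 27+25+13=65
- code.tar+dataset.csv+sim.zip: size 13+4+7=24, value 3+27+25=55
- dataset.csv+notes.txt+demo.mov: size 4+15+13=32, value 27+14+13=54
- dataset.csv+sim.zip: size 4+7=11, value 27+25=52
Best: 66 pts.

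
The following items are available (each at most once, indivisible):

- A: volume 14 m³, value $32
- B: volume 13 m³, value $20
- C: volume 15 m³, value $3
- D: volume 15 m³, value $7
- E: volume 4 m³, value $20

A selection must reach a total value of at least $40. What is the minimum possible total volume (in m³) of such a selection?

Subsets with value ≥ 40, sorted by total volume:
- B+E: volume 17, value 40
- A+E: volume 18, value 52
Minimum volume: 17 m³.

17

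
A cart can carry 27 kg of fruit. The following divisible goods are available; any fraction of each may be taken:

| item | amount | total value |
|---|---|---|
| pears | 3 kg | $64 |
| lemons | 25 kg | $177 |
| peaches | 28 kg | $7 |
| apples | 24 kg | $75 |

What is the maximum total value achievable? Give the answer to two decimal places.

233.92

Take in order of value per unit:
- pears (64/3 per unit): all 3 → value 64, running total 64.00
- lemons (177/25 per unit): 24 of 25 → value 24×177/25 = 169.9200, running total 233.92
Total 233.92.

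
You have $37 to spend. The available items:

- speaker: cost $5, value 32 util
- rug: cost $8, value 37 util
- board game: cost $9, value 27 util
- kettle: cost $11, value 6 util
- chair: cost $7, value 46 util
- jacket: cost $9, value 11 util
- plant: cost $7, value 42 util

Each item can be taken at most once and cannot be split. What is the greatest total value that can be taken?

Check high-value combinations within $37:
- speaker+rug+board game+chair+plant: cost 5+8+9+7+7=36, value 32+37+27+46+42=184
- speaker+rug+chair+jacket+plant: cost 5+8+7+9+7=36, value 32+37+46+11+42=168
- speaker+board game+chair+jacket+plant: cost 5+9+7+9+7=37, value 32+27+46+11+42=158
Best: 184 util.

184 util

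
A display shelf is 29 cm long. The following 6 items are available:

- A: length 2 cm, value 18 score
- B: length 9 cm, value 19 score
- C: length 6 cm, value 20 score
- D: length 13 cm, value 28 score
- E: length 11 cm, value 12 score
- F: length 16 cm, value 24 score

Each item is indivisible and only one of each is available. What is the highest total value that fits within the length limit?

Check high-value combinations within 29 cm:
- A+B+C+E: length 2+9+6+11=28, value 18+19+20+12=69
- B+C+D: length 9+6+13=28, value 19+20+28=67
- A+C+D: length 2+6+13=21, value 18+20+28=66
Best: 69 score.

69 score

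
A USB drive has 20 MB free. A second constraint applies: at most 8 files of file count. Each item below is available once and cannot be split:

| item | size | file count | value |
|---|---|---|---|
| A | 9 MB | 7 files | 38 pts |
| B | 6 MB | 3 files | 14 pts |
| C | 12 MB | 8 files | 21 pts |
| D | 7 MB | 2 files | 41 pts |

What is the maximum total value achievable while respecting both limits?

Feasible sets respecting both limits:
- B+D: size 13, file count 5, value 55
- D: size 7, file count 2, value 41
- A: size 9, file count 7, value 38
- C: size 12, file count 8, value 21
Best: 55 pts.

55 pts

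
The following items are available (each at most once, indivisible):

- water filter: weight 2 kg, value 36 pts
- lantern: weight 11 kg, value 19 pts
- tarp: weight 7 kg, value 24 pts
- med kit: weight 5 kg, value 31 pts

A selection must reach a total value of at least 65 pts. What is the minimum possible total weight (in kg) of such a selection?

Subsets with value ≥ 65, sorted by total weight:
- water filter+med kit: weight 7, value 67
- water filter+tarp+med kit: weight 14, value 91
- water filter+lantern+med kit: weight 18, value 86
Minimum weight: 7 kg.

7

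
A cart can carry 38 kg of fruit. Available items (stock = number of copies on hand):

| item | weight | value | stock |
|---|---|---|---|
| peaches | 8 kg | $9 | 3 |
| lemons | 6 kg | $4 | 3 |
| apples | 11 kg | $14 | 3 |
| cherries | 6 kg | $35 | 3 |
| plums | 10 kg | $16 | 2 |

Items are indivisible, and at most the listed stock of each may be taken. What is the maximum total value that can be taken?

$137

Best selections within weight 38 and stock limits:
- 3×cherries + 2×plums: weight 38, value 137
- 1×peaches + 3×cherries + 1×plums: weight 36, value 130
- 1×peaches + 1×apples + 3×cherries: weight 37, value 128
Best: $137.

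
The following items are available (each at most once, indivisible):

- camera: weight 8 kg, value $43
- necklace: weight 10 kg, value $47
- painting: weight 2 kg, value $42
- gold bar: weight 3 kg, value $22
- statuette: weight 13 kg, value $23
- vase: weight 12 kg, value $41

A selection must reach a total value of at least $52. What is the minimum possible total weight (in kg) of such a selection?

5

Subsets with value ≥ 52, sorted by total weight:
- painting+gold bar: weight 5, value 64
- camera+painting: weight 10, value 85
Minimum weight: 5 kg.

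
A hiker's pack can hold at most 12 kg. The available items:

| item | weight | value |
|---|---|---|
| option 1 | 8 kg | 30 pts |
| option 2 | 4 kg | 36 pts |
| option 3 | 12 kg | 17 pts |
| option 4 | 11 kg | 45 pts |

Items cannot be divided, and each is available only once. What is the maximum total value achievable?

66 pts

Check high-value combinations within 12 kg:
- option 1+option 2: weight 8+4=12, value 30+36=66
- option 4: weight 11, value 45
- option 2: weight 4, value 36
- option 1: weight 8, value 30
- option 3: weight 12, value 17
Best: 66 pts.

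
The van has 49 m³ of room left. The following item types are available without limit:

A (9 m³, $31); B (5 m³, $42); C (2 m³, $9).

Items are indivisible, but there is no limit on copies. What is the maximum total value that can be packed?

Best value-per-unit is B at 42/5; filling with it alone gives 9×42 = 378.
Optimal mix: 9×B + 2×C → volume 49, value 396.

$396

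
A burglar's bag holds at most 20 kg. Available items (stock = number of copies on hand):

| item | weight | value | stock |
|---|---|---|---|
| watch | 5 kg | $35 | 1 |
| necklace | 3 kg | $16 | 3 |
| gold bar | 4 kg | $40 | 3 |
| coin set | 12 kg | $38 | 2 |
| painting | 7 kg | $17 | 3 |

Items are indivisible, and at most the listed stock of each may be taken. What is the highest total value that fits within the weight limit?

$171

Best selections within weight 20 and stock limits:
- 1×watch + 1×necklace + 3×gold bar: weight 20, value 171
- 1×watch + 3×gold bar: weight 17, value 155
- 2×necklace + 3×gold bar: weight 18, value 152
- 1×watch + 2×necklace + 2×gold bar: weight 19, value 147
Best: $171.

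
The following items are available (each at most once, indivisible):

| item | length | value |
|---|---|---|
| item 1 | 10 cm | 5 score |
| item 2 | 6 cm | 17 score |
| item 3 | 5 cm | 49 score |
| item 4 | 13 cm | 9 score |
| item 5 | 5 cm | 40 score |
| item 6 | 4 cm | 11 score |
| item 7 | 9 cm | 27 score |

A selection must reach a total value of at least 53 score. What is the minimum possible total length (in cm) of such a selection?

Subsets with value ≥ 53, sorted by total length:
- item 3+item 6: length 9, value 60
- item 3+item 5: length 10, value 89
Minimum length: 9 cm.

9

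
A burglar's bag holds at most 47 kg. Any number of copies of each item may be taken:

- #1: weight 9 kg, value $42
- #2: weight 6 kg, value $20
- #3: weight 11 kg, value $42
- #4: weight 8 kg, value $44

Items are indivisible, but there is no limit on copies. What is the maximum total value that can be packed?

Best value-per-unit is #4 at 44/8; filling with it alone gives 5×44 = 220.
Optimal mix: 1×#2 + 5×#4 → weight 46, value 240.

$240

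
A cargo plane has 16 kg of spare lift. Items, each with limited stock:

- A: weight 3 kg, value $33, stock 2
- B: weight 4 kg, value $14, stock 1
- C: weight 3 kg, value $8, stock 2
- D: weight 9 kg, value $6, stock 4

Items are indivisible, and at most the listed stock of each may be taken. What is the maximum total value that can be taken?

$96

Best selections within weight 16 and stock limits:
- 2×A + 1×B + 2×C: weight 16, value 96
- 2×A + 1×B + 1×C: weight 13, value 88
- 2×A + 2×C: weight 12, value 82
Best: $96.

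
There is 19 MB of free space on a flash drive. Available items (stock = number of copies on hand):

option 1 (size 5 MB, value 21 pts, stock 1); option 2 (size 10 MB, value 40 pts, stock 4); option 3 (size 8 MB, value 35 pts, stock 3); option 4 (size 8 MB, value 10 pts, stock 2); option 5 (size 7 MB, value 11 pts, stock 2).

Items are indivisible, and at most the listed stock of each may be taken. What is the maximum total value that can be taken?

75 pts

Best selections within size 19 and stock limits:
- 1×option 2 + 1×option 3: size 18, value 75
- 2×option 3: size 16, value 70
- 1×option 1 + 1×option 2: size 15, value 61
Best: 75 pts.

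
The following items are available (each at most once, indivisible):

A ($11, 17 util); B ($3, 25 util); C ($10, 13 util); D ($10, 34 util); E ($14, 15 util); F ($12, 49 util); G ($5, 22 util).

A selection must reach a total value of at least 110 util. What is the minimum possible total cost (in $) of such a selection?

30

Subsets with value ≥ 110, sorted by total cost:
- B+D+F+G: cost 30, value 130
- A+B+F+G: cost 31, value 113
Minimum cost: 30 $.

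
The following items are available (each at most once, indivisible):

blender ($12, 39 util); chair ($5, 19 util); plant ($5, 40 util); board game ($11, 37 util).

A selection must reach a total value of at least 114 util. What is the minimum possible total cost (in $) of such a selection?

28

Subsets with value ≥ 114, sorted by total cost:
- blender+plant+board game: cost 28, value 116
- blender+chair+plant+board game: cost 33, value 135
Minimum cost: 28 $.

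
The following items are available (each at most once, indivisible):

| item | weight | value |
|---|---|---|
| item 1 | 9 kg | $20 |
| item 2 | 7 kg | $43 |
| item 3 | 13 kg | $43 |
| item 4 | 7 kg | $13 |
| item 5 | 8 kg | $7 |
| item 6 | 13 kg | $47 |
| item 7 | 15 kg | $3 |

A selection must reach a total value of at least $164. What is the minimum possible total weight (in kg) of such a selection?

49

Subsets with value ≥ 164, sorted by total weight:
- item 1+item 2+item 3+item 4+item 6: weight 49, value 166
- item 1+item 2+item 3+item 4+item 5+item 6: weight 57, value 173
- item 1+item 2+item 3+item 4+item 6+item 7: weight 64, value 169
Minimum weight: 49 kg.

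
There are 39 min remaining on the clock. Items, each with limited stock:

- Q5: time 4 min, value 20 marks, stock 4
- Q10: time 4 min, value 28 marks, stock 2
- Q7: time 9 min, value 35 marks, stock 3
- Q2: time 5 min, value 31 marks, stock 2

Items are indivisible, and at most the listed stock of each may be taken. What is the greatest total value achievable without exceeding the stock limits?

Best selections within time 39 and stock limits:
- 3×Q5 + 2×Q10 + 1×Q7 + 2×Q2: time 39, value 213
- 4×Q5 + 1×Q10 + 1×Q7 + 2×Q2: time 39, value 205
- 4×Q5 + 2×Q10 + 1×Q7 + 1×Q2: time 38, value 202
Best: 213 marks.

213 marks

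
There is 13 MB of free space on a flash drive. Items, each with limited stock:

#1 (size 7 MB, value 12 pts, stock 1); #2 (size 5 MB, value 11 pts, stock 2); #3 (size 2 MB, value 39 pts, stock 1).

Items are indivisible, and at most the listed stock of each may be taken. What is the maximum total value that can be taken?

Best selections within size 13 and stock limits:
- 2×#2 + 1×#3: size 12, value 61
- 1×#1 + 1×#3: size 9, value 51
- 1×#2 + 1×#3: size 7, value 50
- 1×#3: size 2, value 39
Best: 61 pts.

61 pts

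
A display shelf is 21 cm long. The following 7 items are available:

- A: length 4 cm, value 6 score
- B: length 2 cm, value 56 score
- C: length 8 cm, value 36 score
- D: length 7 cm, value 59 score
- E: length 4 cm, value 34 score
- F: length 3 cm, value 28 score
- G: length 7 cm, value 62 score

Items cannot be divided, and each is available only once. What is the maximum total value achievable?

Check high-value combinations within 21 cm:
- B+D+E+G: length 2+7+4+7=20, value 56+59+34+62=211
- B+D+F+G: length 2+7+3+7=19, value 56+59+28+62=205
- B+C+E+G: length 2+8+4+7=21, value 56+36+34+62=188
Best: 211 score.

211 score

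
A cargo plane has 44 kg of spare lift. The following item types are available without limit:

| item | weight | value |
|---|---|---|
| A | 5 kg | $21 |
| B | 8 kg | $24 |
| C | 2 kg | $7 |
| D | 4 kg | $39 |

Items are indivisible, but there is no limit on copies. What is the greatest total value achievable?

Best value-per-unit is D at 39/4, and filling with it alone uses weight 11×4=44. No mix of the others beats 11×39 = 429.

$429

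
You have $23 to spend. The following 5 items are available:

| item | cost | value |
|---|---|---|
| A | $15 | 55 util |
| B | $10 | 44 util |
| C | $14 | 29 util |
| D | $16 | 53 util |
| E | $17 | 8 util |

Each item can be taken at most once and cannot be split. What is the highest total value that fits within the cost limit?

55 util

Check high-value combinations within $23:
- A: cost 15, value 55
- D: cost 16, value 53
- B: cost 10, value 44
- C: cost 14, value 29
- E: cost 17, value 8
Best: 55 util.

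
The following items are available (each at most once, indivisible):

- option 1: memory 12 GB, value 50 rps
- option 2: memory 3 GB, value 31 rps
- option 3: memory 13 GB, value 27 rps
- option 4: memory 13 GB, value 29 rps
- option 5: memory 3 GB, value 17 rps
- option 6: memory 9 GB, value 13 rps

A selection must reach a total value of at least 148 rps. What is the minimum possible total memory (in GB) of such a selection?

Subsets with value ≥ 148, sorted by total memory:
- option 1+option 2+option 3+option 4+option 5: memory 44, value 154
- option 1+option 2+option 3+option 4+option 6: memory 50, value 150
- option 1+option 2+option 3+option 4+option 5+option 6: memory 53, value 167
Minimum memory: 44 GB.

44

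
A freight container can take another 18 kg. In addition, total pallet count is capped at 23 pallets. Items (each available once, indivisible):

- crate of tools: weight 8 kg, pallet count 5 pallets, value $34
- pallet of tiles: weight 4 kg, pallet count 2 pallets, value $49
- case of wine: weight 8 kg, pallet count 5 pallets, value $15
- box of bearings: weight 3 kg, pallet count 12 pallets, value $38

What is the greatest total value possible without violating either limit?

$121

Feasible sets respecting both limits:
- crate of tools+pallet of tiles+box of bearings: weight 15, pallet count 19, value 121
- pallet of tiles+case of wine+box of bearings: weight 15, pallet count 19, value 102
- pallet of tiles+box of bearings: weight 7, pallet count 14, value 87
Best: $121.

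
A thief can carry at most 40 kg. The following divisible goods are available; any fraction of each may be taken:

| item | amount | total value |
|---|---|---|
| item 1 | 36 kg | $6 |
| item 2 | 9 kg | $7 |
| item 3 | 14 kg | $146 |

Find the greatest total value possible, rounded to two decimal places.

Take in order of value per unit:
- item 3 (146/14 per unit): all 14 → value 146, running total 146.00
- item 2 (7/9 per unit): all 9 → value 7, running total 153.00
- item 1 (6/36 per unit): 17 of 36 → value 17×6/36 = 2.8333, running total 155.83
Total 155.83.

155.83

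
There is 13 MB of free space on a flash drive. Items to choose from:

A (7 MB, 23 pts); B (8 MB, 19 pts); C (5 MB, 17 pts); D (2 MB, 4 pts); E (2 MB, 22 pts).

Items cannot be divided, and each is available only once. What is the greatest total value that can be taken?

49 pts

This is a 0/1 knapsack; check combinations near the capacity.
- A+D+E: size 7+2+2=11, value 23+4+22=49
- A+E: size 7+2=9, value 23+22=45
- B+D+E: size 8+2+2=12, value 19+4+22=45
- C+D+E: size 5+2+2=9, value 17+4+22=43
- B+E: size 8+2=10, value 19+22=41
Best: 49 pts.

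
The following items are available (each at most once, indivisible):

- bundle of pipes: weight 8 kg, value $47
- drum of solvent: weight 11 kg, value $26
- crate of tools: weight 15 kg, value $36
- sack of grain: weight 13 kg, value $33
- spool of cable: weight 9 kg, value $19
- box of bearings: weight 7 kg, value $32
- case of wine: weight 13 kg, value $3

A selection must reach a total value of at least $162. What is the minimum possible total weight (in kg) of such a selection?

Subsets with value ≥ 162, sorted by total weight:
- bundle of pipes+crate of tools+sack of grain+spool of cable+box of bearings: weight 52, value 167
- bundle of pipes+drum of solvent+crate of tools+sack of grain+box of bearings: weight 54, value 174
Minimum weight: 52 kg.

52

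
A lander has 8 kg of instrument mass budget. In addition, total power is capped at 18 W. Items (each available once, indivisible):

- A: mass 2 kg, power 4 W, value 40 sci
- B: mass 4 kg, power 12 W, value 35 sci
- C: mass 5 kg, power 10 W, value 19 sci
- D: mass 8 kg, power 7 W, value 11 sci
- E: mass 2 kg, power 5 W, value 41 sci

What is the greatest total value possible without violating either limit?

81 sci

Feasible sets respecting both limits:
- A+E: mass 4, power 9, value 81
- B+E: mass 6, power 17, value 76
- A+B: mass 6, power 16, value 75
Best: 81 sci.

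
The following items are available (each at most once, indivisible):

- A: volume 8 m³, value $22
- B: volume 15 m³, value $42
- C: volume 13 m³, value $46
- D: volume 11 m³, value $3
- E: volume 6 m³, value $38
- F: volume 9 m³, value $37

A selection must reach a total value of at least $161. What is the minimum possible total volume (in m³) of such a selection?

43

Subsets with value ≥ 161, sorted by total volume:
- B+C+E+F: volume 43, value 163
- A+B+C+E+F: volume 51, value 185
- B+C+D+E+F: volume 54, value 166
Minimum volume: 43 m³.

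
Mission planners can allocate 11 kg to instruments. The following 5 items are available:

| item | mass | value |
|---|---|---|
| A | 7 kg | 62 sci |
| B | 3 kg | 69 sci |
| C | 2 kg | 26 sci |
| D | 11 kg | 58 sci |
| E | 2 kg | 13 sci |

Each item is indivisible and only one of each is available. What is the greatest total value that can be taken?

131 sci

This is a 0/1 knapsack; check combinations near the capacity.
- A+B: mass 7+3=10, value 62+69=131
- B+C+E: mass 3+2+2=7, value 69+26+13=108
- A+C+E: mass 7+2+2=11, value 62+26+13=101
Best: 131 sci.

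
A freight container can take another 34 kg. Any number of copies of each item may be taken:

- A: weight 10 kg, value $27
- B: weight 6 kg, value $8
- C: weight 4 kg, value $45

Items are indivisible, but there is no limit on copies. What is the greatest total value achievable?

Best value-per-unit is C at 45/4, and filling with it alone uses weight 8×4=32. No mix of the others beats 8×45 = 360.

$360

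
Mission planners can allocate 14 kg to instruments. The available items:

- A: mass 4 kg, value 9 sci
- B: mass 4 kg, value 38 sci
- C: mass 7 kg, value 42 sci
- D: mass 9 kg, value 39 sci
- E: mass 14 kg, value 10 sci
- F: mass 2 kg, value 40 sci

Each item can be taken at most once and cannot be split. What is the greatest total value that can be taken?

Check high-value combinations within 14 kg:
- B+C+F: mass 4+7+2=13, value 38+42+40=120
- A+C+F: mass 4+7+2=13, value 9+42+40=91
- A+B+F: mass 4+4+2=10, value 9+38+40=87
Best: 120 sci.

120 sci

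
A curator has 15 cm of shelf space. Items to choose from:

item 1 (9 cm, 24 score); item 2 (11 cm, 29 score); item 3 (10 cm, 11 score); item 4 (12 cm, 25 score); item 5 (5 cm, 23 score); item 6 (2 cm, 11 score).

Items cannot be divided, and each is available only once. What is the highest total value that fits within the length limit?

47 score

Check high-value combinations within 15 cm:
- item 1+item 5: length 9+5=14, value 24+23=47
- item 2+item 6: length 11+2=13, value 29+11=40
- item 4+item 6: length 12+2=14, value 25+11=36
- item 1+item 6: length 9+2=11, value 24+11=35
Best: 47 score.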